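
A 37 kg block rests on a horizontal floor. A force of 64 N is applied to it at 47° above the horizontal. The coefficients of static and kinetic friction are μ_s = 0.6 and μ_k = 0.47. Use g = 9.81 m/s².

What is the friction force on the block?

The vertical component of P reduces the normal force: N = m g − P sin α = 363 − 46.81 = 316.2 N.
For equilibrium, f = P cos α = 64×cos 47° = 43.65 N.
μ_s N = 0.6 × 316.2 = 189.7 N.
Since 43.65 N does not exceed the limit, the block stays at rest and f = 43.6 N.

f ≈ 43.6 N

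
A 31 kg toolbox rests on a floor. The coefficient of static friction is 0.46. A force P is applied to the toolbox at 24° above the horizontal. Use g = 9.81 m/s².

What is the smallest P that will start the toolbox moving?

P ≈ 127 N

N = m g − P sin α (the pull lifts the toolbox).
At impending slip, P cos α = μ_s N = μ_s (m g − P sin α).
Solving: P (cos α + μ_s sin α) = μ_s m g → P = 0.46×304/(cos 24° + 0.46 sin 24°) = 140/1.101 = 127 N.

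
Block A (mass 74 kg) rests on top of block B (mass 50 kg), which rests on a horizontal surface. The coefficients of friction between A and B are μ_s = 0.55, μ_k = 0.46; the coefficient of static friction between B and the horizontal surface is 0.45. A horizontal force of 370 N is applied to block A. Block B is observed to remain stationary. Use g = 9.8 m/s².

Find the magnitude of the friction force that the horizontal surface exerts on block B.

f ≈ 370 N

The normal force B exerts on A is simply A's weight, N₁ = 725.2 N.
Maximum static friction on A from B: μ_s N₁ = 0.55×725.2 = 398.9 N.
Since P = 370 N ≤ 398.9 N, A does not slip on B; friction on A equals P = 370 N.
B experiences an equal 370 N forward from A (third law). B is in equilibrium, so the floor supplies f₂ = 370 N of static friction (limit μ_s(m_A+m_B)g = 546.8 N, not exceeded).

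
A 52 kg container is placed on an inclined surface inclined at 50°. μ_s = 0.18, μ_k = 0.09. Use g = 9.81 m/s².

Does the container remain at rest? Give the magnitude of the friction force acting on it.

f ≈ 29.5 N

N = m g cos θ = 328 N.
Down-slope weight component: m g sin θ = 391 N.
μ_s N = 59 N.
391 > 59 N, so it slides; kinetic friction f = μ_k N = 0.09×328 = 29.5 N.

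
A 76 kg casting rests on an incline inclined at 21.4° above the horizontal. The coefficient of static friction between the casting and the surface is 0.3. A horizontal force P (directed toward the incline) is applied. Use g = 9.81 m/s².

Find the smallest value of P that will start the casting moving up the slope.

P ≈ 585 N

At impending motion up the slope, friction acts down-slope at its limit: f = μ_s N.
Perpendicular to the incline: N = m g cos θ + P sin θ.
Along the incline: P cos θ = m g sin θ + μ_s N = m g sin θ + μ_s (m g cos θ + P sin θ).
Solving, P (cos θ − μ_s sin θ) = m g (sin θ + μ_s cos θ), so P = 76×9.81×(sin 21.4° + 0.3 cos 21.4°)/(cos 21.4° − 0.3 sin 21.4°) = 746×0.6442/0.8216 = 585 N.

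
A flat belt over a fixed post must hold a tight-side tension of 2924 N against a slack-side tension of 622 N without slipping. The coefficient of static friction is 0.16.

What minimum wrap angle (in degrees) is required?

T₂/T₁ = e^{μβ} → β = ln(T₂/T₁)/μ.
β = ln(2924/622)/0.16 = 1.548/0.16 = 9.674 rad.
In degrees: β = 9.674 × 180/π = 554°.

β_min ≈ 554°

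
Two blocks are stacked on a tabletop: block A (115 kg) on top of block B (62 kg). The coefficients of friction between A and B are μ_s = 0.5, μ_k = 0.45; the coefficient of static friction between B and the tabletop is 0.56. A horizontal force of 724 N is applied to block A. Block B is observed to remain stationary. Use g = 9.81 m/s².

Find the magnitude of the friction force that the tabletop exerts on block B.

Between the blocks, N₁ = m_A g = 1128 N.
Maximum static friction on A from B: μ_s N₁ = 0.5×1128 = 564.1 N.
Since P = 724 N > 564.1 N, A slides on B; the A–B friction is kinetic: f₁ = μ_k N₁ = 0.45×1128 = 508 N.
B experiences an equal 508 N forward from A (third law). B is in equilibrium, so the floor supplies f₂ = 508 N of static friction (limit μ_s(m_A+m_B)g = 972.4 N, not exceeded).

f ≈ 508 N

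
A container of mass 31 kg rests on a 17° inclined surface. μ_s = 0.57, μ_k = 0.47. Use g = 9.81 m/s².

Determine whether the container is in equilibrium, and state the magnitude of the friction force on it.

N = m g cos θ = 291 N.
Down-slope weight component: m g sin θ = 88.9 N.
μ_s N = 166 N.
88.9 ≤ 166 N, so it stays put; friction = 88.9 N.

f ≈ 88.9 N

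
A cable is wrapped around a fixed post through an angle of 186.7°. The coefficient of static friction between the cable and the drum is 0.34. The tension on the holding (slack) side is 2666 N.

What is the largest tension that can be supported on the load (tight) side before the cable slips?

T_max ≈ 8070 N

At impending slip the capstan equation gives T₂/T₁ = e^{μβ} with β in radians.
β = 186.7° × π/180 = 3.259 rad.
e^{μβ} = e^{0.34×3.259} = 3.028.
T₂ = T₁ · e^{μβ} = 2666 × 3.028 = 8070 N.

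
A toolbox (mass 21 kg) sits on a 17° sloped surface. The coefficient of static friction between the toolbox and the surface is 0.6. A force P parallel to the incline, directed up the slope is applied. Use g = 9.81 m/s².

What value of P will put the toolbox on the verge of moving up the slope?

P ≈ 178 N

At impending motion up the slope, friction acts down-slope at its limit: f = μ_s N.
P is parallel to the surface, so N = m g cos θ = 197 N.
Along the incline: P = m g sin θ + μ_s N = 60.2 + 0.6×197 = 178 N.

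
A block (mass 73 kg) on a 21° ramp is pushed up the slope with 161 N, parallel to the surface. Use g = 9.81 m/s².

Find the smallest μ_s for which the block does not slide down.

N = m g cos θ = 668.6 N.
Friction must make up the shortfall along the incline: f = m g sin θ − P = 256.6 − 161 = 95.64 N.
At the threshold f = μ_s N, so μ_s,min = 95.64/668.6 = 0.143.

μ_s,min ≈ 0.143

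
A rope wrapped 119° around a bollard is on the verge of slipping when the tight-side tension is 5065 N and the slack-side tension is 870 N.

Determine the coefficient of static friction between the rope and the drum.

T₂/T₁ = e^{μβ} → μ = ln(T₂/T₁)/β.
β = 119° = 2.077 rad.
μ = ln(5065/870)/2.077 = ln(5.822)/2.077 = 0.848.

μ ≈ 0.848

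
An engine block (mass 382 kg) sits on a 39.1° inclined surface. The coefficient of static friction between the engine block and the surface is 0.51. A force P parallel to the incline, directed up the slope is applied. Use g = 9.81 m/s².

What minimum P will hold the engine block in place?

The engine block tends to slide down (tan θ > μ_s), so at the point of impending slip friction acts up-slope at its limit: f = μ_s N.
P is parallel to the surface, so N = m g cos θ = 2910 N.
Along the incline: P + μ_s N = m g sin θ, so P = 2360 − 0.51×2910 = 880 N.

P_min ≈ 880 N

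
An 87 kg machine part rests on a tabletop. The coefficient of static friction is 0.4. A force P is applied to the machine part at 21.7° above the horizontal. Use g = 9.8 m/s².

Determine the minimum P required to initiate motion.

P ≈ 317 N

N = m g − P sin α (the pull lifts the machine part).
At impending slip, P cos α = μ_s N = μ_s (m g − P sin α).
Solving: P (cos α + μ_s sin α) = μ_s m g → P = 0.4×853/(cos 21.7° + 0.4 sin 21.7°) = 341/1.077 = 317 N.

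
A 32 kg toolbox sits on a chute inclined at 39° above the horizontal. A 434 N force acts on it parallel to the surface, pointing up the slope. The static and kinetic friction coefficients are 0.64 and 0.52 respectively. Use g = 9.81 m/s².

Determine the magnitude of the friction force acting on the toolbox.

The normal reaction is N = m g cos θ = 244 N.
Parallel to the incline, ΣF = 0 gives f = m g sin θ − P = 197.6 − 434 = -236.4 N (up-slope positive).
Maximum static friction available: μ_s N = 0.64 × 244 = 156.1 N.
|-236.4| exceeds 156.1 N, so the toolbox slips up-slope; friction is kinetic, f = μ_k N = 0.52×244 = 127 N.

f ≈ 127 N (down the incline)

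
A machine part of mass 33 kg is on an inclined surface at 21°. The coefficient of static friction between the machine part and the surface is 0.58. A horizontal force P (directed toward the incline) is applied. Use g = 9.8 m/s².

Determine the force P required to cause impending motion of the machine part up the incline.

P ≈ 401 N

At impending motion up the slope, friction acts down-slope at its limit: f = μ_s N.
Perpendicular to the incline: N = m g cos θ + P sin θ.
Along the incline: P cos θ = m g sin θ + μ_s N = m g sin θ + μ_s (m g cos θ + P sin θ).
Solving, P (cos θ − μ_s sin θ) = m g (sin θ + μ_s cos θ), so P = 33×9.8×(sin 21° + 0.58 cos 21°)/(cos 21° − 0.58 sin 21°) = 323×0.8998/0.7257 = 401 N.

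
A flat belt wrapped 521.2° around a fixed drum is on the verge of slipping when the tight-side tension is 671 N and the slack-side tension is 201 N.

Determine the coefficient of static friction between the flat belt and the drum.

μ ≈ 0.133

T₂/T₁ = e^{μβ} → μ = ln(T₂/T₁)/β.
β = 521.2° = 9.097 rad.
μ = ln(671/201)/9.097 = ln(3.338)/9.097 = 0.133.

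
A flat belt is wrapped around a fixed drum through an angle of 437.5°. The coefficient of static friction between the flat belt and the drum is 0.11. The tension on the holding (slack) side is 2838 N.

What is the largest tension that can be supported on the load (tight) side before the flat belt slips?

T_max ≈ 6570 N

At impending slip the capstan equation gives T₂/T₁ = e^{μβ} with β in radians.
β = 437.5° × π/180 = 7.636 rad.
e^{μβ} = e^{0.11×7.636} = 2.316.
T₂ = T₁ · e^{μβ} = 2838 × 2.316 = 6570 N.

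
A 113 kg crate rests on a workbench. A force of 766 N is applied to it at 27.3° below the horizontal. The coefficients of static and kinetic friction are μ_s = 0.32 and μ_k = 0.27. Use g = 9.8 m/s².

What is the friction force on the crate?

Vertical equilibrium gives N = m g + P sin α = 1459 N.
The horizontal driving force is P cos α = 680.7 N, so equilibrium needs friction f = 680.7 N.
μ_s N = 0.32 × 1459 = 466.8 N.
680.7 > 466.8 N → the crate slides; f = μ_k N = 0.27×1459 = 394 N.

f ≈ 394 N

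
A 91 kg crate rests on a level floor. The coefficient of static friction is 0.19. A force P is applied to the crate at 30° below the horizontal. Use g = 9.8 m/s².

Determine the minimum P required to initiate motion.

P ≈ 220 N

N = m g + P sin α (the push presses the crate into the level floor).
At impending slip, P cos α = μ_s N = μ_s (m g + P sin α).
Solving: P (cos α − μ_s sin α) = μ_s m g → P = 0.19×892/(cos 30° − 0.19 sin 30°) = 169/0.771 = 220 N.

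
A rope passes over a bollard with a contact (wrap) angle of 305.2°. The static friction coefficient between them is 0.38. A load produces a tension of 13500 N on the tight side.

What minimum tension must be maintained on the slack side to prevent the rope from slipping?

Capstan equation at impending slip: T_tight/T_slack = e^{μβ}.
β = 305.2° = 5.327 rad; e^{μβ} = e^{0.38×5.327} = 7.57.
T_slack = T_tight / e^{μβ} = 13500 / 7.57 = 1780 N.

T_min ≈ 1780 N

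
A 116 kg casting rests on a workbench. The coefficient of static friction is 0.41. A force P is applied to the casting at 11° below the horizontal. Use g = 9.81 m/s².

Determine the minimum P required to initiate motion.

N = m g + P sin α (the push presses the casting into the workbench).
At impending slip, P cos α = μ_s N = μ_s (m g + P sin α).
Solving: P (cos α − μ_s sin α) = μ_s m g → P = 0.41×1140/(cos 11° − 0.41 sin 11°) = 467/0.9034 = 516 N.

P ≈ 516 N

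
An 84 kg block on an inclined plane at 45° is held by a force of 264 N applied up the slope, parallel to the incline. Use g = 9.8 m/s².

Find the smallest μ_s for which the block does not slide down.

μ_s,min ≈ 0.546

N = m g cos θ = 582.1 N.
Friction must make up the shortfall along the incline: f = m g sin θ − P = 582.1 − 264 = 318.1 N.
At the threshold f = μ_s N, so μ_s,min = 318.1/582.1 = 0.546.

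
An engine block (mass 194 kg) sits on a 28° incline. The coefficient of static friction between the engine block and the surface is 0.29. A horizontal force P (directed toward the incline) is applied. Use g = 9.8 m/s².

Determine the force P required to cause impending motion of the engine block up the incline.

P ≈ 1850 N

At impending motion up the slope, friction acts down-slope at its limit: f = μ_s N.
Perpendicular to the incline: N = m g cos θ + P sin θ.
Along the incline: P cos θ = m g sin θ + μ_s N = m g sin θ + μ_s (m g cos θ + P sin θ).
Solving, P (cos θ − μ_s sin θ) = m g (sin θ + μ_s cos θ), so P = 194×9.8×(sin 28° + 0.29 cos 28°)/(cos 28° − 0.29 sin 28°) = 1900×0.7255/0.7468 = 1850 N.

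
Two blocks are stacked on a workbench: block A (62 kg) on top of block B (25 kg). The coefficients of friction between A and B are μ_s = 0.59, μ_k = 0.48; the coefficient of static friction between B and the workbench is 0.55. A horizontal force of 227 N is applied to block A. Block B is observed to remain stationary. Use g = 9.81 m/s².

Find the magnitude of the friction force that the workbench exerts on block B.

f ≈ 227 N

The normal force B exerts on A is simply A's weight, N₁ = 608.2 N.
So the A–B interface can sustain at most μ_s N₁ = 358.8 N of static friction.
P = 227 N is within that limit, so A and B move together (both at rest); the A–B friction is simply f₁ = P = 227 N.
By Newton's third law B feels 227 N forward from A. With B stationary, the floor's static friction on B balances it: f₂ = 227 N (well within μ_s(m_A+m_B)g = 469.4 N).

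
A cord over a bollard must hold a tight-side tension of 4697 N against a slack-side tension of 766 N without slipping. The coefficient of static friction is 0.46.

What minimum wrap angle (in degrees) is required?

β_min ≈ 226°

T₂/T₁ = e^{μβ} → β = ln(T₂/T₁)/μ.
β = ln(4697/766)/0.46 = 1.813/0.46 = 3.942 rad.
In degrees: β = 3.942 × 180/π = 226°.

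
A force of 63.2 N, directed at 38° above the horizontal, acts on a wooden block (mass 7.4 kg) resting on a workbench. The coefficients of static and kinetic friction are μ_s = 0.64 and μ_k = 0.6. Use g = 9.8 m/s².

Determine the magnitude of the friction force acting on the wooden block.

The vertical component of P reduces the normal force: N = m g − P sin α = 72.52 − 38.91 = 33.61 N.
For equilibrium, f = P cos α = 63.2×cos 38° = 49.8 N.
μ_s N = 0.64 × 33.61 = 21.51 N.
The required friction exceeds μ_s N, so the wooden block moves and f = μ_k N = 20.2 N.

f ≈ 20.2 N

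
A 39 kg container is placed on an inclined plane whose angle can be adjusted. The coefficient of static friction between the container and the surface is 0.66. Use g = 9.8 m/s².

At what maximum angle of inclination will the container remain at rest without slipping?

θ_max ≈ 33.4°

At the slip threshold, m g sin θ = μ_s · m g cos θ, so tan θ = μ_s.
θ_max = arctan(0.66) = 33.4°.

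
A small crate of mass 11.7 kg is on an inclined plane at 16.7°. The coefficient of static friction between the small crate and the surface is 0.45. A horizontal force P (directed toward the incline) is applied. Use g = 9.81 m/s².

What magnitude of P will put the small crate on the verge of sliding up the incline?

At impending motion up the slope, friction acts down-slope at its limit: f = μ_s N.
Perpendicular to the incline: N = m g cos θ + P sin θ.
Along the incline: P cos θ = m g sin θ + μ_s N = m g sin θ + μ_s (m g cos θ + P sin θ).
Solving, P (cos θ − μ_s sin θ) = m g (sin θ + μ_s cos θ), so P = 11.7×9.81×(sin 16.7° + 0.45 cos 16.7°)/(cos 16.7° − 0.45 sin 16.7°) = 115×0.7184/0.8285 = 99.5 N.

P ≈ 99.5 N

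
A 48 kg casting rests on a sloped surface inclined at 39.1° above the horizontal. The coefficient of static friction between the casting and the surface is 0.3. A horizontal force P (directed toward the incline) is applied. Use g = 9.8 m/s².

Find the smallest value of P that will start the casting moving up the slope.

At impending motion up the slope, friction acts down-slope at its limit: f = μ_s N.
Perpendicular to the incline: N = m g cos θ + P sin θ.
Along the incline: P cos θ = m g sin θ + μ_s N = m g sin θ + μ_s (m g cos θ + P sin θ).
Solving, P (cos θ − μ_s sin θ) = m g (sin θ + μ_s cos θ), so P = 48×9.8×(sin 39.1° + 0.3 cos 39.1°)/(cos 39.1° − 0.3 sin 39.1°) = 470×0.8635/0.5868 = 692 N.

P ≈ 692 N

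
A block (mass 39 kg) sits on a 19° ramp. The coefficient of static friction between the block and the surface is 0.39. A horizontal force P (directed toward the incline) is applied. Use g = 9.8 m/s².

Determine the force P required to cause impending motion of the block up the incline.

P ≈ 324 N

At impending motion up the slope, friction acts down-slope at its limit: f = μ_s N.
Perpendicular to the incline: N = m g cos θ + P sin θ.
Along the incline: P cos θ = m g sin θ + μ_s N = m g sin θ + μ_s (m g cos θ + P sin θ).
Solving, P (cos θ − μ_s sin θ) = m g (sin θ + μ_s cos θ), so P = 39×9.8×(sin 19° + 0.39 cos 19°)/(cos 19° − 0.39 sin 19°) = 382×0.6943/0.8185 = 324 N.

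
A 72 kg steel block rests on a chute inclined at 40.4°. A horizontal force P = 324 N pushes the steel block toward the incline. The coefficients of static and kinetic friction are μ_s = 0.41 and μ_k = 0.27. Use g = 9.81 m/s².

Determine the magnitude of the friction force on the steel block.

f ≈ 211 N (up the incline)

The horizontal push has a component P sin θ into the surface, so N = m g cos θ + P sin θ = 537.9 + 210 = 747.9 N.
Along the incline, the net driving force (taking up-slope positive) is P cos θ − m g sin θ = 246.7 − 457.8 = -211 N, so equilibrium requires friction f = 211 N (up-slope).
The limit of static friction is μ_s N = 306.6 N.
|f_req| = 211 ≤ 306.6 N → the steel block is in equilibrium; friction equals the required value.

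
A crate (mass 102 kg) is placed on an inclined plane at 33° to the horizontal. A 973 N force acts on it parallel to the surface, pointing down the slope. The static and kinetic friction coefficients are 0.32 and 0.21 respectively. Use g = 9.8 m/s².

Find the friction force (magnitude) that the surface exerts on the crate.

f ≈ 176 N (up the incline)

The normal reaction is N = m g cos θ = 838.3 N.
The friction needed for equilibrium is m g sin θ + P = 544.4 + 973 = 1517 N, measured positive up-slope.
The static-friction ceiling is μ_s N = 0.32 × 838.3 = 268.3 N.
Since |1517| > 268.3 N, static friction cannot hold it; the crate slides down the incline and kinetic friction applies: f = μ_k N = 0.21 × 838.3 = 176 N.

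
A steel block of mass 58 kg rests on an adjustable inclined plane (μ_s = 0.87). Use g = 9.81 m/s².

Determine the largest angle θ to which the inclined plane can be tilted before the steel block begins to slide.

At the slip threshold, m g sin θ = μ_s · m g cos θ, so tan θ = μ_s.
θ_max = arctan(0.87) = 41°.

θ_max ≈ 41°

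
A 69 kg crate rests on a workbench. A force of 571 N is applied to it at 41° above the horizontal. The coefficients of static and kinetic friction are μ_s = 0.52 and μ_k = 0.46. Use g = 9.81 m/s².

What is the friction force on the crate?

The vertical component of P reduces the normal force: N = m g − P sin α = 676.9 − 374.6 = 302.3 N.
For equilibrium, f = P cos α = 571×cos 41° = 430.9 N.
μ_s N = 0.52 × 302.3 = 157.2 N.
430.9 > 157.2 N → the crate slides; f = μ_k N = 0.46×302.3 = 139 N.

f ≈ 139 N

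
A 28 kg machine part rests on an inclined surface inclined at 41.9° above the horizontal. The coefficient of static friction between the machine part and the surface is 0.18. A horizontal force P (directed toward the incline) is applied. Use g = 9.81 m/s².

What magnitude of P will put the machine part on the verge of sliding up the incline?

P ≈ 353 N

At impending motion up the slope, friction acts down-slope at its limit: f = μ_s N.
Perpendicular to the incline: N = m g cos θ + P sin θ.
Along the incline: P cos θ = m g sin θ + μ_s N = m g sin θ + μ_s (m g cos θ + P sin θ).
Solving, P (cos θ − μ_s sin θ) = m g (sin θ + μ_s cos θ), so P = 28×9.81×(sin 41.9° + 0.18 cos 41.9°)/(cos 41.9° − 0.18 sin 41.9°) = 275×0.8018/0.6241 = 353 N.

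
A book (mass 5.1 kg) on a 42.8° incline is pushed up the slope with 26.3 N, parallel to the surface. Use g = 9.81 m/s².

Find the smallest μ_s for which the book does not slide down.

N = m g cos θ = 36.71 N.
Friction must make up the shortfall along the incline: f = m g sin θ − P = 33.99 − 26.3 = 7.693 N.
At the threshold f = μ_s N, so μ_s,min = 7.693/36.71 = 0.21.

μ_s,min ≈ 0.21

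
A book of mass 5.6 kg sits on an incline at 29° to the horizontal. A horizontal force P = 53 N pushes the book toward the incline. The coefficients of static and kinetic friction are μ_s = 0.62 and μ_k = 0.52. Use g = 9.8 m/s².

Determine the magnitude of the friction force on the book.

Normal direction: N = m g cos θ + P sin θ = 73.69 N.
Along the incline, the net driving force (taking up-slope positive) is P cos θ − m g sin θ = 46.35 − 26.61 = 19.75 N, so equilibrium requires friction f = -19.75 N (down-slope).
Maximum static friction: μ_s N = 0.62 × 73.69 = 45.69 N.
|f_req| = 19.75 ≤ 45.69 N → the book is in equilibrium; friction equals the required value.

f ≈ 19.7 N (down the incline)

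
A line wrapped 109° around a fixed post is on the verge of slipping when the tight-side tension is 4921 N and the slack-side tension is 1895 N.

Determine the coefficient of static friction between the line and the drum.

T₂/T₁ = e^{μβ} → μ = ln(T₂/T₁)/β.
β = 109° = 1.902 rad.
μ = ln(4921/1895)/1.902 = ln(2.597)/1.902 = 0.502.

μ ≈ 0.502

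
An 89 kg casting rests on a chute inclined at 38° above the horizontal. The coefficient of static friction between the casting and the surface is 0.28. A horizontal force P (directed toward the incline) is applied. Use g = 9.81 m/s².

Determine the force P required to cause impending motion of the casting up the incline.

P ≈ 1190 N

At impending motion up the slope, friction acts down-slope at its limit: f = μ_s N.
Perpendicular to the incline: N = m g cos θ + P sin θ.
Along the incline: P cos θ = m g sin θ + μ_s N = m g sin θ + μ_s (m g cos θ + P sin θ).
Solving, P (cos θ − μ_s sin θ) = m g (sin θ + μ_s cos θ), so P = 89×9.81×(sin 38° + 0.28 cos 38°)/(cos 38° − 0.28 sin 38°) = 873×0.8363/0.6156 = 1190 N.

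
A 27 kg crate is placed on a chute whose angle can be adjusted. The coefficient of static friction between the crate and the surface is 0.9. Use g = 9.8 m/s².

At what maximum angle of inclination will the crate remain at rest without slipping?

At the slip threshold, m g sin θ = μ_s · m g cos θ, so tan θ = μ_s.
θ_max = arctan(0.9) = 42°.

θ_max ≈ 42°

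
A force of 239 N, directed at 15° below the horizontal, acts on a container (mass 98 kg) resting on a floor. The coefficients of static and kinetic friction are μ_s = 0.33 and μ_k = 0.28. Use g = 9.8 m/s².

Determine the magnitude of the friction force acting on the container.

The vertical component of P adds to the normal force: N = m g + P sin α = 960.4 + 61.86 = 1022 N.
Horizontally, friction must balance P cos α = 230.9 N.
μ_s N = 0.33 × 1022 = 337.3 N.
Since 230.9 N does not exceed the limit, the container stays at rest and f = 231 N.

f ≈ 231 N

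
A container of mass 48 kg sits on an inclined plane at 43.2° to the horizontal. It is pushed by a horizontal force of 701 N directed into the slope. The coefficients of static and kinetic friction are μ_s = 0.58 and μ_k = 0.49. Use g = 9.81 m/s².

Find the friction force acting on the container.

f ≈ 189 N (down the incline)

The horizontal push has a component P sin θ into the surface, so N = m g cos θ + P sin θ = 343.3 + 479.9 = 823.1 N.
Along the incline, the net driving force (taking up-slope positive) is P cos θ − m g sin θ = 511 − 322.3 = 188.7 N, so equilibrium requires friction f = -188.7 N (down-slope).
Maximum static friction: μ_s N = 0.58 × 823.1 = 477.4 N.
Since 188.7 N is within the 477.4 N limit, the container stays put and friction is exactly 189 N.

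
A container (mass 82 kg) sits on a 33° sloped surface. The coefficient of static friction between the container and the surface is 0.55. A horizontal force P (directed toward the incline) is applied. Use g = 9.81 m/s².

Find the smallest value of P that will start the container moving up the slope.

At impending motion up the slope, friction acts down-slope at its limit: f = μ_s N.
Perpendicular to the incline: N = m g cos θ + P sin θ.
Along the incline: P cos θ = m g sin θ + μ_s N = m g sin θ + μ_s (m g cos θ + P sin θ).
Solving, P (cos θ − μ_s sin θ) = m g (sin θ + μ_s cos θ), so P = 82×9.81×(sin 33° + 0.55 cos 33°)/(cos 33° − 0.55 sin 33°) = 804×1.006/0.5391 = 1500 N.

P ≈ 1500 N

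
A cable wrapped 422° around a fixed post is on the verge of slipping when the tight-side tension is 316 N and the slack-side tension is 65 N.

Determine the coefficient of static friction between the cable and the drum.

T₂/T₁ = e^{μβ} → μ = ln(T₂/T₁)/β.
β = 422° = 7.365 rad.
μ = ln(316/65)/7.365 = ln(4.862)/7.365 = 0.215.

μ ≈ 0.215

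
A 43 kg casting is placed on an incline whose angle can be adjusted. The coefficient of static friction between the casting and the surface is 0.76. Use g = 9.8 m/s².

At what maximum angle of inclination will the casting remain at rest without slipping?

At the slip threshold, m g sin θ = μ_s · m g cos θ, so tan θ = μ_s.
θ_max = arctan(0.76) = 37.2°.

θ_max ≈ 37.2°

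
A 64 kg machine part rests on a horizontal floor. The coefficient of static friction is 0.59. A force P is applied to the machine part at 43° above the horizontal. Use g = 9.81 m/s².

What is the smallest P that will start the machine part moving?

N = m g − P sin α (the pull lifts the machine part).
At impending slip, P cos α = μ_s N = μ_s (m g − P sin α).
Solving: P (cos α + μ_s sin α) = μ_s m g → P = 0.59×628/(cos 43° + 0.59 sin 43°) = 370/1.134 = 327 N.

P ≈ 327 N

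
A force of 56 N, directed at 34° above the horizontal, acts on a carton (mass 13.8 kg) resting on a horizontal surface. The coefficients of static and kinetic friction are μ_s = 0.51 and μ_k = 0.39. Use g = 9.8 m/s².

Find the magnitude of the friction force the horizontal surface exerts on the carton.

Vertical equilibrium gives N = m g − P sin α = 103.9 N.
For equilibrium, f = P cos α = 56×cos 34° = 46.43 N.
μ_s N = 0.51 × 103.9 = 53 N.
46.43 ≤ 53 N → static; friction equals the required 46.4 N.

f ≈ 46.4 N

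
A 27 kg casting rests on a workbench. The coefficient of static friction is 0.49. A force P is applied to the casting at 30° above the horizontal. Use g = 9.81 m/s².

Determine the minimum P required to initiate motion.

N = m g − P sin α (the pull lifts the casting).
At impending slip, P cos α = μ_s N = μ_s (m g − P sin α).
Solving: P (cos α + μ_s sin α) = μ_s m g → P = 0.49×265/(cos 30° + 0.49 sin 30°) = 130/1.111 = 117 N.

P ≈ 117 N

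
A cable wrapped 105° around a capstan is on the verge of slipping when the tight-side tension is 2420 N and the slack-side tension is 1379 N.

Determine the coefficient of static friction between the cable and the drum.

μ ≈ 0.307

T₂/T₁ = e^{μβ} → μ = ln(T₂/T₁)/β.
β = 105° = 1.833 rad.
μ = ln(2420/1379)/1.833 = ln(1.755)/1.833 = 0.307.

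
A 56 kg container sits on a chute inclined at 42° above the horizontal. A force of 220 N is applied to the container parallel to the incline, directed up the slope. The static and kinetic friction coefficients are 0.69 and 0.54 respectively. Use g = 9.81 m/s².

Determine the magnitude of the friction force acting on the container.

f ≈ 148 N (up the incline)

The normal reaction is N = m g cos θ = 408.3 N.
Parallel to the incline, ΣF = 0 gives f = m g sin θ − P = 367.6 − 220 = 147.6 N (up-slope positive).
The static-friction ceiling is μ_s N = 0.69 × 408.3 = 281.7 N.
Since |147.6| ≤ 281.7 N, static friction is sufficient; f equals the required value, not μ_s N.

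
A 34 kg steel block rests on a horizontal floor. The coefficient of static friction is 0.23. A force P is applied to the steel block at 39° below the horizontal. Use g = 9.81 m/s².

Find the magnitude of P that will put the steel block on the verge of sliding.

P ≈ 121 N

N = m g + P sin α (the push presses the steel block into the horizontal floor).
At impending slip, P cos α = μ_s N = μ_s (m g + P sin α).
Solving: P (cos α − μ_s sin α) = μ_s m g → P = 0.23×334/(cos 39° − 0.23 sin 39°) = 76.7/0.6324 = 121 N.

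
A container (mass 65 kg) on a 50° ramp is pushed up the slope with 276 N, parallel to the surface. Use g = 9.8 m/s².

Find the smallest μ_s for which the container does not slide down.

N = m g cos θ = 409.5 N.
Friction must make up the shortfall along the incline: f = m g sin θ − P = 488 − 276 = 212 N.
At the threshold f = μ_s N, so μ_s,min = 212/409.5 = 0.518.

μ_s,min ≈ 0.518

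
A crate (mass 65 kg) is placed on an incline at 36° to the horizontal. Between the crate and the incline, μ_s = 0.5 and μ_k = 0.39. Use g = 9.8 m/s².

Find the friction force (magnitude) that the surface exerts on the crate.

Normal force: N = m g cos θ = 65 × 9.8 × cos 36° = 515.3 N.
For equilibrium along the incline, friction must balance the weight component: f = m g sin θ = 374.4 N up the slope.
Static friction can supply at most μ_s N = 257.7 N.
Since |374.4| > 257.7 N, static friction cannot hold it; the crate slides down the incline and kinetic friction applies: f = μ_k N = 0.39 × 515.3 = 201 N.

f ≈ 201 N (up the incline)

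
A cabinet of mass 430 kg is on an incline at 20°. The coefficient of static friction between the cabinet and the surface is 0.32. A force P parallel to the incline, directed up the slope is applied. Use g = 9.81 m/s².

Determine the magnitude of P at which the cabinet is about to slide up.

At impending motion up the slope, friction acts down-slope at its limit: f = μ_s N.
P is parallel to the surface, so N = m g cos θ = 3960 N.
Along the incline: P = m g sin θ + μ_s N = 1440 + 0.32×3960 = 2710 N.

P ≈ 2710 N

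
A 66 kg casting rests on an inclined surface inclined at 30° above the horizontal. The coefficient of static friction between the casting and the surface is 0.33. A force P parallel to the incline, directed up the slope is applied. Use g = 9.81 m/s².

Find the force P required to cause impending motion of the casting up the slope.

At impending motion up the slope, friction acts down-slope at its limit: f = μ_s N.
P is parallel to the surface, so N = m g cos θ = 561 N.
Along the incline: P = m g sin θ + μ_s N = 324 + 0.33×561 = 509 N.

P ≈ 509 N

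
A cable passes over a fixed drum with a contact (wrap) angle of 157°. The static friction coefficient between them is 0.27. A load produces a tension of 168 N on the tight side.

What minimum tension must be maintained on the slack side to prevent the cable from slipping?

T_min ≈ 80.2 N

Capstan equation at impending slip: T_tight/T_slack = e^{μβ}.
β = 157° = 2.74 rad; e^{μβ} = e^{0.27×2.74} = 2.096.
T_slack = T_tight / e^{μβ} = 168 / 2.096 = 80.2 N.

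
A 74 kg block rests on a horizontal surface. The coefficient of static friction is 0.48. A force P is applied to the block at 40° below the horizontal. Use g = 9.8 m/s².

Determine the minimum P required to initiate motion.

P ≈ 761 N

N = m g + P sin α (the push presses the block into the horizontal surface).
At impending slip, P cos α = μ_s N = μ_s (m g + P sin α).
Solving: P (cos α − μ_s sin α) = μ_s m g → P = 0.48×725/(cos 40° − 0.48 sin 40°) = 348/0.4575 = 761 N.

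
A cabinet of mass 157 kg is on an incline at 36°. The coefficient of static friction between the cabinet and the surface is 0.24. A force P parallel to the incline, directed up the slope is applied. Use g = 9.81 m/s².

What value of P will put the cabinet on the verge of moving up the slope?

At impending motion up the slope, friction acts down-slope at its limit: f = μ_s N.
P is parallel to the surface, so N = m g cos θ = 1250 N.
Along the incline: P = m g sin θ + μ_s N = 905 + 0.24×1250 = 1200 N.

P ≈ 1200 N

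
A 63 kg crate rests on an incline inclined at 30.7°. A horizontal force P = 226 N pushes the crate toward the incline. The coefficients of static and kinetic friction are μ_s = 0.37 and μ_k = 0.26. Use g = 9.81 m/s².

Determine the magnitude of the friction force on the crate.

f ≈ 121 N (up the incline)

Resolve perpendicular to the incline: N = m g cos θ + P sin θ = 63×9.81×cos 30.7° + 226×sin 30.7° = 646.8 N.
Parallel to the incline: P cos θ − m g sin θ = 194.3 − 315.5 = -121.2 N; the friction needed to balance this is 121.2 N acting up the slope.
Maximum static friction: μ_s N = 0.37 × 646.8 = 239.3 N.
|f_req| = 121.2 ≤ 239.3 N → the crate is in equilibrium; friction equals the required value.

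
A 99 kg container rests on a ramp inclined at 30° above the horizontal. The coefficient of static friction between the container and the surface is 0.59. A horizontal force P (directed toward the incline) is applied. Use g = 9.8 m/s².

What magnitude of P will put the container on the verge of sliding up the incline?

P ≈ 1720 N

At impending motion up the slope, friction acts down-slope at its limit: f = μ_s N.
Perpendicular to the incline: N = m g cos θ + P sin θ.
Along the incline: P cos θ = m g sin θ + μ_s N = m g sin θ + μ_s (m g cos θ + P sin θ).
Solving, P (cos θ − μ_s sin θ) = m g (sin θ + μ_s cos θ), so P = 99×9.8×(sin 30° + 0.59 cos 30°)/(cos 30° − 0.59 sin 30°) = 970×1.011/0.571 = 1720 N.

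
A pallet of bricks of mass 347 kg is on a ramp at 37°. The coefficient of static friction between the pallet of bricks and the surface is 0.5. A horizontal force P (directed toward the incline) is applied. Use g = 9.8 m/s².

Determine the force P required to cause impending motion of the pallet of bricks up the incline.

P ≈ 6840 N

At impending motion up the slope, friction acts down-slope at its limit: f = μ_s N.
Perpendicular to the incline: N = m g cos θ + P sin θ.
Along the incline: P cos θ = m g sin θ + μ_s N = m g sin θ + μ_s (m g cos θ + P sin θ).
Solving, P (cos θ − μ_s sin θ) = m g (sin θ + μ_s cos θ), so P = 347×9.8×(sin 37° + 0.5 cos 37°)/(cos 37° − 0.5 sin 37°) = 3400×1.001/0.4977 = 6840 N.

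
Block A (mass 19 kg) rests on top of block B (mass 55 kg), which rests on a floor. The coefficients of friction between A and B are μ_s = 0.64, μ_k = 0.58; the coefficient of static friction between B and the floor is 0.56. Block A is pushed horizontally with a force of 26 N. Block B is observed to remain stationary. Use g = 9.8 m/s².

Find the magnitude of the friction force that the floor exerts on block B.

The normal force B exerts on A is simply A's weight, N₁ = 186.2 N.
Maximum static friction on A from B: μ_s N₁ = 0.64×186.2 = 119.2 N.
Since P = 26 N ≤ 119.2 N, A does not slip on B; friction on A equals P = 26 N.
B experiences an equal 26 N forward from A (third law). B is in equilibrium, so the floor supplies f₂ = 26 N of static friction (limit μ_s(m_A+m_B)g = 406.1 N, not exceeded).

f ≈ 26 N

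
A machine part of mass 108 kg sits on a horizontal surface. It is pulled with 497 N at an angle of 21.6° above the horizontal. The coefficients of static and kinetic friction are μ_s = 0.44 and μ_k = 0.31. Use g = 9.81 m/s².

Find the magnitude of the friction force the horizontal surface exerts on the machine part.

f ≈ 272 N

Vertical equilibrium gives N = m g − P sin α = 876.5 N.
Horizontally, friction must balance P cos α = 462.1 N.
μ_s N = 0.44 × 876.5 = 385.7 N.
462.1 > 385.7 N → the machine part slides; f = μ_k N = 0.31×876.5 = 272 N.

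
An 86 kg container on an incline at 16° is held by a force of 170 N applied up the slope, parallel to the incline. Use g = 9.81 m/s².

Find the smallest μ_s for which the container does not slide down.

N = m g cos θ = 811 N.
Friction must make up the shortfall along the incline: f = m g sin θ − P = 232.5 − 170 = 62.54 N.
At the threshold f = μ_s N, so μ_s,min = 62.54/811 = 0.0771.

μ_s,min ≈ 0.0771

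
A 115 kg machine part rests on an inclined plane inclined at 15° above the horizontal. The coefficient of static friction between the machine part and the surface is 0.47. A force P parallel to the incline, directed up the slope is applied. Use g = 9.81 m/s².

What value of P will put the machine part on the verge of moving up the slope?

At impending motion up the slope, friction acts down-slope at its limit: f = μ_s N.
P is parallel to the surface, so N = m g cos θ = 1090 N.
Along the incline: P = m g sin θ + μ_s N = 292 + 0.47×1090 = 804 N.

P ≈ 804 N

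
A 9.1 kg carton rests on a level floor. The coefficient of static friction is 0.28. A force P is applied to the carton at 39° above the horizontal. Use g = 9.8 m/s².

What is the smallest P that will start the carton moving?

N = m g − P sin α (the pull lifts the carton).
At impending slip, P cos α = μ_s N = μ_s (m g − P sin α).
Solving: P (cos α + μ_s sin α) = μ_s m g → P = 0.28×89.2/(cos 39° + 0.28 sin 39°) = 25/0.9534 = 26.2 N.

P ≈ 26.2 N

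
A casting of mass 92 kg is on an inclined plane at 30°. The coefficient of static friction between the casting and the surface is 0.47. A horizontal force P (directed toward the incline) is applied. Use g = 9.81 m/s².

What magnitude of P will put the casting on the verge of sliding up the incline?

At impending motion up the slope, friction acts down-slope at its limit: f = μ_s N.
Perpendicular to the incline: N = m g cos θ + P sin θ.
Along the incline: P cos θ = m g sin θ + μ_s N = m g sin θ + μ_s (m g cos θ + P sin θ).
Solving, P (cos θ − μ_s sin θ) = m g (sin θ + μ_s cos θ), so P = 92×9.81×(sin 30° + 0.47 cos 30°)/(cos 30° − 0.47 sin 30°) = 903×0.907/0.631 = 1300 N.

P ≈ 1300 N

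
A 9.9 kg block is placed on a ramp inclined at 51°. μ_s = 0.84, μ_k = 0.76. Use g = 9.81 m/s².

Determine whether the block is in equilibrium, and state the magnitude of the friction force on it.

N = m g cos θ = 61.1 N.
Down-slope weight component: m g sin θ = 75.5 N.
μ_s N = 51.3 N.
75.5 > 51.3 N, so it slides; kinetic friction f = μ_k N = 0.76×61.1 = 46.5 N.

f ≈ 46.5 N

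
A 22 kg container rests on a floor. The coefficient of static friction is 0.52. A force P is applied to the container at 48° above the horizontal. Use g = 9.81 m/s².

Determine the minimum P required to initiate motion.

N = m g − P sin α (the pull lifts the container).
At impending slip, P cos α = μ_s N = μ_s (m g − P sin α).
Solving: P (cos α + μ_s sin α) = μ_s m g → P = 0.52×216/(cos 48° + 0.52 sin 48°) = 112/1.056 = 106 N.

P ≈ 106 N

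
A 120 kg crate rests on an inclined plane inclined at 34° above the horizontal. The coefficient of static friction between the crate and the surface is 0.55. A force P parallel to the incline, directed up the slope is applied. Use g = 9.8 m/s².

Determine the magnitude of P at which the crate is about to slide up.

P ≈ 1190 N

At impending motion up the slope, friction acts down-slope at its limit: f = μ_s N.
P is parallel to the surface, so N = m g cos θ = 975 N.
Along the incline: P = m g sin θ + μ_s N = 658 + 0.55×975 = 1190 N.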